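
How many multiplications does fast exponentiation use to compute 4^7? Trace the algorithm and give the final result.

Computing 4^7 by squaring (build up from 4^1; each line after the first costs one multiplication):

4^1 = 4
4^2 = (4^1)^2 = 4^2 = 16
4^3 = 4 * 4^2 = 4 * 16 = 64
4^6 = (4^3)^2 = 64^2 = 4096
4^7 = 4 * 4^6 = 4 * 4096 = 16384

Result: 16384
Multiplications needed: 4 (4 lines after 4^1)

4^7 = 16384. Using exponentiation by squaring, this requires 4 multiplications. The key idea: if the exponent is even, square the half-power; if odd, multiply by the base once.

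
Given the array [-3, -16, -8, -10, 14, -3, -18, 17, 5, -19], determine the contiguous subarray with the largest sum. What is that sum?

Using Kadane's algorithm on [-3, -16, -8, -10, 14, -3, -18, 17, 5, -19]:

Scanning through the array:
Position 1 (value -16): max_ending_here = -16, max_so_far = -3
Position 2 (value -8): max_ending_here = -8, max_so_far = -3
Position 3 (value -10): max_ending_here = -10, max_so_far = -3
Position 4 (value 14): max_ending_here = 14, max_so_far = 14
Position 5 (value -3): max_ending_here = 11, max_so_far = 14
Position 6 (value -18): max_ending_here = -7, max_so_far = 14
Position 7 (value 17): max_ending_here = 17, max_so_far = 17
Position 8 (value 5): max_ending_here = 22, max_so_far = 22
Position 9 (value -19): max_ending_here = 3, max_so_far = 22

Maximum subarray: [17, 5]
Maximum sum: 22

The maximum subarray is [17, 5] with sum 22. This subarray runs from index 7 to index 8.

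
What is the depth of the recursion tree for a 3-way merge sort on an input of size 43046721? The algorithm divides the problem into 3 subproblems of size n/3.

For divide and conquer with division factor 3:

Problem sizes at each level:
Level 0: 43046721
Level 1: 14348907
Level 2: 4782969
Level 3: 1594323
Level 4: 531441
Level 5: 177147
Level 6: 59049
Level 7: 19683
Level 8: 6561
Level 9: 2187
Level 10: 729
Level 11: 243
Level 12: 81
Level 13: 27
Level 14: 9
Level 15: 3
Level 16: 1

The root is level 0 and the size-1 base case is level 16 (the tree spans levels 0 through 16, i.e. 17 levels counting the root), so the depth is the number of divisions: log_3(43046721) = 16

The recursion tree depth is log_3(43046721) = 16. At each level, the problem size is divided by 3, so it takes 16 divisions to reduce to a base case of size 1. The algorithm makes 3 recursive calls at each level.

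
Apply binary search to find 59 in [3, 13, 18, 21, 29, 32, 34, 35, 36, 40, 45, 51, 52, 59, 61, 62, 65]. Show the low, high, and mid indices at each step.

Binary search for 59 in [3, 13, 18, 21, 29, 32, 34, 35, 36, 40, 45, 51, 52, 59, 61, 62, 65]:

lo=0, hi=16, mid=8, arr[mid]=36 -> 36 < 59, search right half
lo=9, hi=16, mid=12, arr[mid]=52 -> 52 < 59, search right half
lo=13, hi=16, mid=14, arr[mid]=61 -> 61 > 59, search left half
lo=13, hi=13, mid=13, arr[mid]=59 -> Found target at index 13!

Binary search finds 59 at index 13 after 4 comparisons. The search repeatedly halves the search space by comparing with the middle element.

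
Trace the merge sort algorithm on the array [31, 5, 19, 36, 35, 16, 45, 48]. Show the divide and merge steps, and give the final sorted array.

Merge sort trace:

Split: [31, 5, 19, 36, 35, 16, 45, 48] -> [31, 5, 19, 36] and [35, 16, 45, 48]
  Split: [31, 5, 19, 36] -> [31, 5] and [19, 36]
    Split: [31, 5] -> [31] and [5]
    Merge: [31] + [5] -> [5, 31]
    Split: [19, 36] -> [19] and [36]
    Merge: [19] + [36] -> [19, 36]
  Merge: [5, 31] + [19, 36] -> [5, 19, 31, 36]
  Split: [35, 16, 45, 48] -> [35, 16] and [45, 48]
    Split: [35, 16] -> [35] and [16]
    Merge: [35] + [16] -> [16, 35]
    Split: [45, 48] -> [45] and [48]
    Merge: [45] + [48] -> [45, 48]
  Merge: [16, 35] + [45, 48] -> [16, 35, 45, 48]
Merge: [5, 19, 31, 36] + [16, 35, 45, 48] -> [5, 16, 19, 31, 35, 36, 45, 48]

Final sorted array: [5, 16, 19, 31, 35, 36, 45, 48]

The merge sort proceeds by recursively splitting the array and merging sorted halves.
After all merges, the sorted array is [5, 16, 19, 31, 35, 36, 45, 48].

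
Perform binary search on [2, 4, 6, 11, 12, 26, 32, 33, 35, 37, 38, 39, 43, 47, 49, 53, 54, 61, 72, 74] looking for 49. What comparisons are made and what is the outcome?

Binary search for 49 in [2, 4, 6, 11, 12, 26, 32, 33, 35, 37, 38, 39, 43, 47, 49, 53, 54, 61, 72, 74]:

lo=0, hi=19, mid=9, arr[mid]=37 -> 37 < 49, search right half
lo=10, hi=19, mid=14, arr[mid]=49 -> Found target at index 14!

Binary search finds 49 at index 14 after 2 comparisons. The search repeatedly halves the search space by comparing with the middle element.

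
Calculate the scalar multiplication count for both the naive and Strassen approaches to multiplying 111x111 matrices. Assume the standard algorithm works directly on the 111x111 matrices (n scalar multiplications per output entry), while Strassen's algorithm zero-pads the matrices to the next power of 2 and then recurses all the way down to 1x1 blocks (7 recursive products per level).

Matrix multiplication for 111x111 matrices:

Strassen's algorithm requires power-of-2 dimensions. Pad 111x111 to 128x128 (next power of 2).

Standard algorithm: 111^3 = 1367631 multiplications
Strassen's algorithm: 7^(log2(128)) = 7^7 = 823543 multiplications
Savings: 1367631 - 823543 = 544088 multiplications

Standard: 1367631 multiplications (111^3). Strassen: 823543 multiplications (7^7, after padding to 128x128). Strassen reduces 8 recursive multiplications to 7 at each level.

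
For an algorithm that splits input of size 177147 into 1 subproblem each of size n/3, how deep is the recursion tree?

For divide and conquer with division factor 3:

Problem sizes at each level:
Level 0: 177147
Level 1: 59049
Level 2: 19683
Level 3: 6561
Level 4: 2187
Level 5: 729
Level 6: 243
Level 7: 81
Level 8: 27
Level 9: 9
Level 10: 3
Level 11: 1

The root is level 0 and the size-1 base case is level 11 (the tree spans levels 0 through 11, i.e. 12 levels counting the root), so the depth is the number of divisions: log_3(177147) = 11

The recursion tree depth is log_3(177147) = 11. At each level, the problem size is divided by 3, so it takes 11 divisions to reduce to a base case of size 1. The algorithm makes 1 recursive call at each level.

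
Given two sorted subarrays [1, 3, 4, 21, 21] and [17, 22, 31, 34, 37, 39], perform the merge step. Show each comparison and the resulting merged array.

Merging process:

Compare 1 vs 17: take 1 from left. Merged: [1]
Compare 3 vs 17: take 3 from left. Merged: [1, 3]
Compare 4 vs 17: take 4 from left. Merged: [1, 3, 4]
Compare 21 vs 17: take 17 from right. Merged: [1, 3, 4, 17]
Compare 21 vs 22: take 21 from left. Merged: [1, 3, 4, 17, 21]
Compare 21 vs 22: take 21 from left. Merged: [1, 3, 4, 17, 21, 21]
Append remaining from right: [22, 31, 34, 37, 39]. Merged: [1, 3, 4, 17, 21, 21, 22, 31, 34, 37, 39]

Final merged array: [1, 3, 4, 17, 21, 21, 22, 31, 34, 37, 39]
Total comparisons: 6

The merged array is [1, 3, 4, 17, 21, 21, 22, 31, 34, 37, 39], requiring 6 comparisons. The merge step runs in O(n) time where n is the total number of elements.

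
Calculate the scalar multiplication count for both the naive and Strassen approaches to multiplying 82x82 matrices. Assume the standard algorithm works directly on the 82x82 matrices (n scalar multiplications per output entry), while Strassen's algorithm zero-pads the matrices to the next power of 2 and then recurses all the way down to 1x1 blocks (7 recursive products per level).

Matrix multiplication for 82x82 matrices:

Strassen's algorithm requires power-of-2 dimensions. Pad 82x82 to 128x128 (next power of 2).

Standard algorithm: 82^3 = 551368 multiplications
Strassen's algorithm: 7^(log2(128)) = 7^7 = 823543 multiplications
Difference: 551368 - 823543 = -272175 (Strassen uses MORE here due to padding overhead — for small or just-over-power-of-2 n, padding can outweigh the per-level savings)

Standard: 551368 multiplications (82^3). Strassen: 823543 multiplications (7^7, after padding to 128x128). Strassen reduces 8 recursive multiplications to 7 at each level.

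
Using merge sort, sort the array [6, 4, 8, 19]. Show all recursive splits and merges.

Merge sort trace:

Split: [6, 4, 8, 19] -> [6, 4] and [8, 19]
  Split: [6, 4] -> [6] and [4]
  Merge: [6] + [4] -> [4, 6]
  Split: [8, 19] -> [8] and [19]
  Merge: [8] + [19] -> [8, 19]
Merge: [4, 6] + [8, 19] -> [4, 6, 8, 19]

Final sorted array: [4, 6, 8, 19]

The merge sort proceeds by recursively splitting the array and merging sorted halves.
After all merges, the sorted array is [4, 6, 8, 19].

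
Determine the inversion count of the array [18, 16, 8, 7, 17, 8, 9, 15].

Finding inversions in [18, 16, 8, 7, 17, 8, 9, 15]:

(0, 1): arr[0]=18 > arr[1]=16
(0, 2): arr[0]=18 > arr[2]=8
(0, 3): arr[0]=18 > arr[3]=7
(0, 4): arr[0]=18 > arr[4]=17
(0, 5): arr[0]=18 > arr[5]=8
(0, 6): arr[0]=18 > arr[6]=9
(0, 7): arr[0]=18 > arr[7]=15
(1, 2): arr[1]=16 > arr[2]=8
(1, 3): arr[1]=16 > arr[3]=7
(1, 5): arr[1]=16 > arr[5]=8
(1, 6): arr[1]=16 > arr[6]=9
(1, 7): arr[1]=16 > arr[7]=15
(2, 3): arr[2]=8 > arr[3]=7
(4, 5): arr[4]=17 > arr[5]=8
(4, 6): arr[4]=17 > arr[6]=9
(4, 7): arr[4]=17 > arr[7]=15

Total inversions: 16

The array has 16 inversion(s): (0,1), (0,2), (0,3), (0,4), (0,5), (0,6), (0,7), (1,2), (1,3), (1,5), (1,6), (1,7), (2,3), (4,5), (4,6), (4,7). Each pair (i,j) satisfies i < j and arr[i] > arr[j].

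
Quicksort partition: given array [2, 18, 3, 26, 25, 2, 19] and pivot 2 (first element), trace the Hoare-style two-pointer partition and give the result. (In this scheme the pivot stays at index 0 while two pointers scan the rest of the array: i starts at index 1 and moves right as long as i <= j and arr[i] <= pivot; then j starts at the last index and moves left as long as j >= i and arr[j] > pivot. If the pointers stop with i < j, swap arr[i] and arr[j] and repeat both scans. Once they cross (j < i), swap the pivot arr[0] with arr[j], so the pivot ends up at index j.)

Hoare-style two-pointer partition with pivot = 2:

Initial array: [2, 18, 3, 26, 25, 2, 19]

Pointers start at i = 1, j = 6.
i stops at index 1 (arr[1]=18 > 2), j stops at index 5 (arr[5]=2 <= 2): swap arr[1] and arr[5], array becomes [2, 2, 3, 26, 25, 18, 19]
i ends at 2, j ends at 1: the pointers have crossed (j < i), so scanning stops.

Swap pivot arr[0] with arr[1] to place pivot at position 1: [2, 2, 3, 26, 25, 18, 19]
Pivot position: 1

After partitioning with pivot 2, the array becomes [2, 2, 3, 26, 25, 18, 19]. The pivot is placed at index 1. All elements to the left of the pivot are <= 2, and all elements to the right are > 2.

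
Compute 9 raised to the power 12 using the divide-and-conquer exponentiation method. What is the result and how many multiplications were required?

Computing 9^12 by squaring (build up from 9^1; each line after the first costs one multiplication):

9^1 = 9
9^2 = (9^1)^2 = 9^2 = 81
9^3 = 9 * 9^2 = 9 * 81 = 729
9^6 = (9^3)^2 = 729^2 = 531441
9^12 = (9^6)^2 = 531441^2 = 282429536481

Result: 282429536481
Multiplications needed: 4 (4 lines after 9^1)

9^12 = 282429536481. Using exponentiation by squaring, this requires 4 multiplications. The key idea: if the exponent is even, square the half-power; if odd, multiply by the base once.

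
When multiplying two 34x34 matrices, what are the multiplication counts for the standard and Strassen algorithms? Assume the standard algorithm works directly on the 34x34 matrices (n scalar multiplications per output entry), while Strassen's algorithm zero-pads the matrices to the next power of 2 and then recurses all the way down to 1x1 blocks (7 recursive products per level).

Matrix multiplication for 34x34 matrices:

Strassen's algorithm requires power-of-2 dimensions. Pad 34x34 to 64x64 (next power of 2).

Standard algorithm: 34^3 = 39304 multiplications
Strassen's algorithm: 7^(log2(64)) = 7^6 = 117649 multiplications
Difference: 39304 - 117649 = -78345 (Strassen uses MORE here due to padding overhead — for small or just-over-power-of-2 n, padding can outweigh the per-level savings)

Standard: 39304 multiplications (34^3). Strassen: 117649 multiplications (7^6, after padding to 64x64). Strassen reduces 8 recursive multiplications to 7 at each level.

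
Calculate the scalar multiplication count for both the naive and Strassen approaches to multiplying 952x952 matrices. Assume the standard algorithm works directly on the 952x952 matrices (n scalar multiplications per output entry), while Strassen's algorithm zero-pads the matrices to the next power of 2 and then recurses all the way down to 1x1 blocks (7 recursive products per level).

Matrix multiplication for 952x952 matrices:

Strassen's algorithm requires power-of-2 dimensions. Pad 952x952 to 1024x1024 (next power of 2).

Standard algorithm: 952^3 = 862801408 multiplications
Strassen's algorithm: 7^(log2(1024)) = 7^10 = 282475249 multiplications
Savings: 862801408 - 282475249 = 580326159 multiplications

Standard: 862801408 multiplications (952^3). Strassen: 282475249 multiplications (7^10, after padding to 1024x1024). Strassen reduces 8 recursive multiplications to 7 at each level.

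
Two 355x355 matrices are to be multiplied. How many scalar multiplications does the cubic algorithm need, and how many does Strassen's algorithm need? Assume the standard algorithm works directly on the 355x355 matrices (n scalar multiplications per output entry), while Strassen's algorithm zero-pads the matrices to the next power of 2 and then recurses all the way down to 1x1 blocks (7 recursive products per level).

Matrix multiplication for 355x355 matrices:

Strassen's algorithm requires power-of-2 dimensions. Pad 355x355 to 512x512 (next power of 2).

Standard algorithm: 355^3 = 44738875 multiplications
Strassen's algorithm: 7^(log2(512)) = 7^9 = 40353607 multiplications
Savings: 44738875 - 40353607 = 4385268 multiplications

Standard: 44738875 multiplications (355^3). Strassen: 40353607 multiplications (7^9, after padding to 512x512). Strassen reduces 8 recursive multiplications to 7 at each level.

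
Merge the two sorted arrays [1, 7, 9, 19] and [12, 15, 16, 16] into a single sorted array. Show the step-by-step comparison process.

Merging process:

Compare 1 vs 12: take 1 from left. Merged: [1]
Compare 7 vs 12: take 7 from left. Merged: [1, 7]
Compare 9 vs 12: take 9 from left. Merged: [1, 7, 9]
Compare 19 vs 12: take 12 from right. Merged: [1, 7, 9, 12]
Compare 19 vs 15: take 15 from right. Merged: [1, 7, 9, 12, 15]
Compare 19 vs 16: take 16 from right. Merged: [1, 7, 9, 12, 15, 16]
Compare 19 vs 16: take 16 from right. Merged: [1, 7, 9, 12, 15, 16, 16]
Append remaining from left: [19]. Merged: [1, 7, 9, 12, 15, 16, 16, 19]

Final merged array: [1, 7, 9, 12, 15, 16, 16, 19]
Total comparisons: 7

The merged array is [1, 7, 9, 12, 15, 16, 16, 19], requiring 7 comparisons. The merge step runs in O(n) time where n is the total number of elements.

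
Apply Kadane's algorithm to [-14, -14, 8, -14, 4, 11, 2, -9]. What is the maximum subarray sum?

Using Kadane's algorithm on [-14, -14, 8, -14, 4, 11, 2, -9]:

Scanning through the array:
Position 1 (value -14): max_ending_here = -14, max_so_far = -14
Position 2 (value 8): max_ending_here = 8, max_so_far = 8
Position 3 (value -14): max_ending_here = -6, max_so_far = 8
Position 4 (value 4): max_ending_here = 4, max_so_far = 8
Position 5 (value 11): max_ending_here = 15, max_so_far = 15
Position 6 (value 2): max_ending_here = 17, max_so_far = 17
Position 7 (value -9): max_ending_here = 8, max_so_far = 17

Maximum subarray: [4, 11, 2]
Maximum sum: 17

The maximum subarray is [4, 11, 2] with sum 17. This subarray runs from index 4 to index 6.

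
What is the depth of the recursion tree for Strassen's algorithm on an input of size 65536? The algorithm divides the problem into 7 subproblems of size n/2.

For divide and conquer with division factor 2:

Problem sizes at each level:
Level 0: 65536
Level 1: 32768
Level 2: 16384
Level 3: 8192
Level 4: 4096
Level 5: 2048
Level 6: 1024
Level 7: 512
Level 8: 256
Level 9: 128
Level 10: 64
Level 11: 32
Level 12: 16
Level 13: 8
Level 14: 4
Level 15: 2
Level 16: 1

The root is level 0 and the size-1 base case is level 16 (the tree spans levels 0 through 16, i.e. 17 levels counting the root), so the depth is the number of divisions: log_2(65536) = 16

The recursion tree depth is log_2(65536) = 16. At each level, the problem size is divided by 2, so it takes 16 divisions to reduce to a base case of size 1. The algorithm makes 7 recursive calls at each level.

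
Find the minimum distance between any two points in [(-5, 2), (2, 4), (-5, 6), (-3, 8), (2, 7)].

Computing all pairwise distances among 5 points:

d((-5, 2), (2, 4)) = 7.2801
d((-5, 2), (-5, 6)) = 4.0
d((-5, 2), (-3, 8)) = 6.3246
d((-5, 2), (2, 7)) = 8.6023
d((2, 4), (-5, 6)) = 7.2801
d((2, 4), (-3, 8)) = 6.4031
d((2, 4), (2, 7)) = 3.0
d((-5, 6), (-3, 8)) = 2.8284 <-- minimum
d((-5, 6), (2, 7)) = 7.0711
d((-3, 8), (2, 7)) = 5.099

Closest pair: (-5, 6) and (-3, 8) with distance 2.8284

The closest pair is (-5, 6) and (-3, 8) with Euclidean distance 2.8284. For 5 points, brute-force pairwise comparison is shown above. For large n, the divide-and-conquer algorithm (sort by x, recurse on halves, check the dividing strip) achieves O(n log n).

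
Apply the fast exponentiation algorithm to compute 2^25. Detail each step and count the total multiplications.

Computing 2^25 by squaring (build up from 2^1; each line after the first costs one multiplication):

2^1 = 2
2^2 = (2^1)^2 = 2^2 = 4
2^3 = 2 * 2^2 = 2 * 4 = 8
2^6 = (2^3)^2 = 8^2 = 64
2^12 = (2^6)^2 = 64^2 = 4096
2^24 = (2^12)^2 = 4096^2 = 16777216
2^25 = 2 * 2^24 = 2 * 16777216 = 33554432

Result: 33554432
Multiplications needed: 6 (6 lines after 2^1)

2^25 = 33554432. Using exponentiation by squaring, this requires 6 multiplications. The key idea: if the exponent is even, square the half-power; if odd, multiply by the base once.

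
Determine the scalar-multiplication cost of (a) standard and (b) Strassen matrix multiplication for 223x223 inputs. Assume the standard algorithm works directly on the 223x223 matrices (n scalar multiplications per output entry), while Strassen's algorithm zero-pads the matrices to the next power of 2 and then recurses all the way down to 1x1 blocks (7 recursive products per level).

Matrix multiplication for 223x223 matrices:

Strassen's algorithm requires power-of-2 dimensions. Pad 223x223 to 256x256 (next power of 2).

Standard algorithm: 223^3 = 11089567 multiplications
Strassen's algorithm: 7^(log2(256)) = 7^8 = 5764801 multiplications
Savings: 11089567 - 5764801 = 5324766 multiplications

Standard: 11089567 multiplications (223^3). Strassen: 5764801 multiplications (7^8, after padding to 256x256). Strassen reduces 8 recursive multiplications to 7 at each level.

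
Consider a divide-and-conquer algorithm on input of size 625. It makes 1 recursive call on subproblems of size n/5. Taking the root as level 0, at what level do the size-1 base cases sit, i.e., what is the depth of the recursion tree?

For divide and conquer with division factor 5:

Problem sizes at each level:
Level 0: 625
Level 1: 125
Level 2: 25
Level 3: 5
Level 4: 1

The root is level 0 and the size-1 base case is level 4 (the tree spans levels 0 through 4, i.e. 5 levels counting the root), so the depth is the number of divisions: log_5(625) = 4

The recursion tree depth is log_5(625) = 4. At each level, the problem size is divided by 5, so it takes 4 divisions to reduce to a base case of size 1. The algorithm makes 1 recursive call at each level.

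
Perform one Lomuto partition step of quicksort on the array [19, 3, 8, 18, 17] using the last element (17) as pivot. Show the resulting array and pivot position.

Lomuto partition with pivot = 17:

Initial array: [19, 3, 8, 18, 17]

arr[0]=19 > 17: no swap
arr[1]=3 <= 17: swap with position 0, array becomes [3, 19, 8, 18, 17]
arr[2]=8 <= 17: swap with position 1, array becomes [3, 8, 19, 18, 17]
arr[3]=18 > 17: no swap

Place pivot at position 2: [3, 8, 17, 18, 19]
Pivot position: 2

After partitioning with pivot 17, the array becomes [3, 8, 17, 18, 19]. The pivot is placed at index 2. All elements to the left of the pivot are <= 17, and all elements to the right are > 17.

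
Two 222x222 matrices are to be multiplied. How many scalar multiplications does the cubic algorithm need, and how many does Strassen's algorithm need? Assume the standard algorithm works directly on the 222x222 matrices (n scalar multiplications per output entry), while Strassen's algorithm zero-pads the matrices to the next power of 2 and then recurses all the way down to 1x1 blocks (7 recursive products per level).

Matrix multiplication for 222x222 matrices:

Strassen's algorithm requires power-of-2 dimensions. Pad 222x222 to 256x256 (next power of 2).

Standard algorithm: 222^3 = 10941048 multiplications
Strassen's algorithm: 7^(log2(256)) = 7^8 = 5764801 multiplications
Savings: 10941048 - 5764801 = 5176247 multiplications

Standard: 10941048 multiplications (222^3). Strassen: 5764801 multiplications (7^8, after padding to 256x256). Strassen reduces 8 recursive multiplications to 7 at each level.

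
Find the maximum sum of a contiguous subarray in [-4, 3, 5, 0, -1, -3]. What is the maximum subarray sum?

Using Kadane's algorithm on [-4, 3, 5, 0, -1, -3]:

Scanning through the array:
Position 1 (value 3): max_ending_here = 3, max_so_far = 3
Position 2 (value 5): max_ending_here = 8, max_so_far = 8
Position 3 (value 0): max_ending_here = 8, max_so_far = 8
Position 4 (value -1): max_ending_here = 7, max_so_far = 8
Position 5 (value -3): max_ending_here = 4, max_so_far = 8

Maximum subarray: [3, 5]
Maximum sum: 8

The maximum subarray is [3, 5] with sum 8. This subarray runs from index 1 to index 2.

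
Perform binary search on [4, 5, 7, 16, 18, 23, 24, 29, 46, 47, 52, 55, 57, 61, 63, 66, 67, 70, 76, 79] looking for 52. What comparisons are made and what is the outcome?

Binary search for 52 in [4, 5, 7, 16, 18, 23, 24, 29, 46, 47, 52, 55, 57, 61, 63, 66, 67, 70, 76, 79]:

lo=0, hi=19, mid=9, arr[mid]=47 -> 47 < 52, search right half
lo=10, hi=19, mid=14, arr[mid]=63 -> 63 > 52, search left half
lo=10, hi=13, mid=11, arr[mid]=55 -> 55 > 52, search left half
lo=10, hi=10, mid=10, arr[mid]=52 -> Found target at index 10!

Binary search finds 52 at index 10 after 4 comparisons. The search repeatedly halves the search space by comparing with the middle element.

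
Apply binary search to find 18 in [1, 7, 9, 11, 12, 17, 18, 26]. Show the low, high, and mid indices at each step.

Binary search for 18 in [1, 7, 9, 11, 12, 17, 18, 26]:

lo=0, hi=7, mid=3, arr[mid]=11 -> 11 < 18, search right half
lo=4, hi=7, mid=5, arr[mid]=17 -> 17 < 18, search right half
lo=6, hi=7, mid=6, arr[mid]=18 -> Found target at index 6!

Binary search finds 18 at index 6 after 3 comparisons. The search repeatedly halves the search space by comparing with the middle element.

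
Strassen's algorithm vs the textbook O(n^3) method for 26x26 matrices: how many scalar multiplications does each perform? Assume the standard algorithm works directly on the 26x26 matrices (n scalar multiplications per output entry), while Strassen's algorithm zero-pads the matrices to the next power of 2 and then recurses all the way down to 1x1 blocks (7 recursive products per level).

Matrix multiplication for 26x26 matrices:

Strassen's algorithm requires power-of-2 dimensions. Pad 26x26 to 32x32 (next power of 2).

Standard algorithm: 26^3 = 17576 multiplications
Strassen's algorithm: 7^(log2(32)) = 7^5 = 16807 multiplications
Savings: 17576 - 16807 = 769 multiplications

Standard: 17576 multiplications (26^3). Strassen: 16807 multiplications (7^5, after padding to 32x32). Strassen reduces 8 recursive multiplications to 7 at each level.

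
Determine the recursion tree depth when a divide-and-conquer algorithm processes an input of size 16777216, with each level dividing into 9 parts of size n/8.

For divide and conquer with division factor 8:

Problem sizes at each level:
Level 0: 16777216
Level 1: 2097152
Level 2: 262144
Level 3: 32768
Level 4: 4096
Level 5: 512
Level 6: 64
Level 7: 8
Level 8: 1

The root is level 0 and the size-1 base case is level 8 (the tree spans levels 0 through 8, i.e. 9 levels counting the root), so the depth is the number of divisions: log_8(16777216) = 8

The recursion tree depth is log_8(16777216) = 8. At each level, the problem size is divided by 8, so it takes 8 divisions to reduce to a base case of size 1. The algorithm makes 9 recursive calls at each level.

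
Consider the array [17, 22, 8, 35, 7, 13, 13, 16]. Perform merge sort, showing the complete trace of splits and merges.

Merge sort trace:

Split: [17, 22, 8, 35, 7, 13, 13, 16] -> [17, 22, 8, 35] and [7, 13, 13, 16]
  Split: [17, 22, 8, 35] -> [17, 22] and [8, 35]
    Split: [17, 22] -> [17] and [22]
    Merge: [17] + [22] -> [17, 22]
    Split: [8, 35] -> [8] and [35]
    Merge: [8] + [35] -> [8, 35]
  Merge: [17, 22] + [8, 35] -> [8, 17, 22, 35]
  Split: [7, 13, 13, 16] -> [7, 13] and [13, 16]
    Split: [7, 13] -> [7] and [13]
    Merge: [7] + [13] -> [7, 13]
    Split: [13, 16] -> [13] and [16]
    Merge: [13] + [16] -> [13, 16]
  Merge: [7, 13] + [13, 16] -> [7, 13, 13, 16]
Merge: [8, 17, 22, 35] + [7, 13, 13, 16] -> [7, 8, 13, 13, 16, 17, 22, 35]

Final sorted array: [7, 8, 13, 13, 16, 17, 22, 35]

The merge sort proceeds by recursively splitting the array and merging sorted halves.
After all merges, the sorted array is [7, 8, 13, 13, 16, 17, 22, 35].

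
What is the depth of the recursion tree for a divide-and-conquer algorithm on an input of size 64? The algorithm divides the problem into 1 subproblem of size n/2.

For divide and conquer with division factor 2:

Problem sizes at each level:
Level 0: 64
Level 1: 32
Level 2: 16
Level 3: 8
Level 4: 4
Level 5: 2
Level 6: 1

The root is level 0 and the size-1 base case is level 6 (the tree spans levels 0 through 6, i.e. 7 levels counting the root), so the depth is the number of divisions: log_2(64) = 6

The recursion tree depth is log_2(64) = 6. At each level, the problem size is divided by 2, so it takes 6 divisions to reduce to a base case of size 1. The algorithm makes 1 recursive call at each level.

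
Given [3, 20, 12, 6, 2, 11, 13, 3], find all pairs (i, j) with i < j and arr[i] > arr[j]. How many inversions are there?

Finding inversions in [3, 20, 12, 6, 2, 11, 13, 3]:

(0, 4): arr[0]=3 > arr[4]=2
(1, 2): arr[1]=20 > arr[2]=12
(1, 3): arr[1]=20 > arr[3]=6
(1, 4): arr[1]=20 > arr[4]=2
(1, 5): arr[1]=20 > arr[5]=11
(1, 6): arr[1]=20 > arr[6]=13
(1, 7): arr[1]=20 > arr[7]=3
(2, 3): arr[2]=12 > arr[3]=6
(2, 4): arr[2]=12 > arr[4]=2
(2, 5): arr[2]=12 > arr[5]=11
(2, 7): arr[2]=12 > arr[7]=3
(3, 4): arr[3]=6 > arr[4]=2
(3, 7): arr[3]=6 > arr[7]=3
(5, 7): arr[5]=11 > arr[7]=3
(6, 7): arr[6]=13 > arr[7]=3

Total inversions: 15

The array has 15 inversion(s): (0,4), (1,2), (1,3), (1,4), (1,5), (1,6), (1,7), (2,3), (2,4), (2,5), (2,7), (3,4), (3,7), (5,7), (6,7). Each pair (i,j) satisfies i < j and arr[i] > arr[j].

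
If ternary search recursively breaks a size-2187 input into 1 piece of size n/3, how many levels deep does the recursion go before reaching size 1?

For divide and conquer with division factor 3:

Problem sizes at each level:
Level 0: 2187
Level 1: 729
Level 2: 243
Level 3: 81
Level 4: 27
Level 5: 9
Level 6: 3
Level 7: 1

The root is level 0 and the size-1 base case is level 7 (the tree spans levels 0 through 7, i.e. 8 levels counting the root), so the depth is the number of divisions: log_3(2187) = 7

The recursion tree depth is log_3(2187) = 7. At each level, the problem size is divided by 3, so it takes 7 divisions to reduce to a base case of size 1. The algorithm makes 1 recursive call at each level.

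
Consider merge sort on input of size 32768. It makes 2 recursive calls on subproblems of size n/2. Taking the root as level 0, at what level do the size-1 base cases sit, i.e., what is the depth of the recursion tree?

For divide and conquer with division factor 2:

Problem sizes at each level:
Level 0: 32768
Level 1: 16384
Level 2: 8192
Level 3: 4096
Level 4: 2048
Level 5: 1024
Level 6: 512
Level 7: 256
Level 8: 128
Level 9: 64
Level 10: 32
Level 11: 16
Level 12: 8
Level 13: 4
Level 14: 2
Level 15: 1

The root is level 0 and the size-1 base case is level 15 (the tree spans levels 0 through 15, i.e. 16 levels counting the root), so the depth is the number of divisions: log_2(32768) = 15

The recursion tree depth is log_2(32768) = 15. At each level, the problem size is divided by 2, so it takes 15 divisions to reduce to a base case of size 1. The algorithm makes 2 recursive calls at each level.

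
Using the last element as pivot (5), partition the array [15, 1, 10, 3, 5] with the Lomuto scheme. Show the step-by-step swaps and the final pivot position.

Lomuto partition with pivot = 5:

Initial array: [15, 1, 10, 3, 5]

arr[0]=15 > 5: no swap
arr[1]=1 <= 5: swap with position 0, array becomes [1, 15, 10, 3, 5]
arr[2]=10 > 5: no swap
arr[3]=3 <= 5: swap with position 1, array becomes [1, 3, 10, 15, 5]

Place pivot at position 2: [1, 3, 5, 15, 10]
Pivot position: 2

After partitioning with pivot 5, the array becomes [1, 3, 5, 15, 10]. The pivot is placed at index 2. All elements to the left of the pivot are <= 5, and all elements to the right are > 5.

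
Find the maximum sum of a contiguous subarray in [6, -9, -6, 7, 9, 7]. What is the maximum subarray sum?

Using Kadane's algorithm on [6, -9, -6, 7, 9, 7]:

Scanning through the array:
Position 1 (value -9): max_ending_here = -3, max_so_far = 6
Position 2 (value -6): max_ending_here = -6, max_so_far = 6
Position 3 (value 7): max_ending_here = 7, max_so_far = 7
Position 4 (value 9): max_ending_here = 16, max_so_far = 16
Position 5 (value 7): max_ending_here = 23, max_so_far = 23

Maximum subarray: [7, 9, 7]
Maximum sum: 23

The maximum subarray is [7, 9, 7] with sum 23. This subarray runs from index 3 to index 5.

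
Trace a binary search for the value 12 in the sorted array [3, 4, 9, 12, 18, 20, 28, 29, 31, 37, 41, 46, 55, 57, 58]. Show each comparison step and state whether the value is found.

Binary search for 12 in [3, 4, 9, 12, 18, 20, 28, 29, 31, 37, 41, 46, 55, 57, 58]:

lo=0, hi=14, mid=7, arr[mid]=29 -> 29 > 12, search left half
lo=0, hi=6, mid=3, arr[mid]=12 -> Found target at index 3!

Binary search finds 12 at index 3 after 2 comparisons. The search repeatedly halves the search space by comparing with the middle element.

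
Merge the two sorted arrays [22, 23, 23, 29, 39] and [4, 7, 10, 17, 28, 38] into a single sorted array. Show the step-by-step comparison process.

Merging process:

Compare 22 vs 4: take 4 from right. Merged: [4]
Compare 22 vs 7: take 7 from right. Merged: [4, 7]
Compare 22 vs 10: take 10 from right. Merged: [4, 7, 10]
Compare 22 vs 17: take 17 from right. Merged: [4, 7, 10, 17]
Compare 22 vs 28: take 22 from left. Merged: [4, 7, 10, 17, 22]
Compare 23 vs 28: take 23 from left. Merged: [4, 7, 10, 17, 22, 23]
Compare 23 vs 28: take 23 from left. Merged: [4, 7, 10, 17, 22, 23, 23]
Compare 29 vs 28: take 28 from right. Merged: [4, 7, 10, 17, 22, 23, 23, 28]
Compare 29 vs 38: take 29 from left. Merged: [4, 7, 10, 17, 22, 23, 23, 28, 29]
Compare 39 vs 38: take 38 from right. Merged: [4, 7, 10, 17, 22, 23, 23, 28, 29, 38]
Append remaining from left: [39]. Merged: [4, 7, 10, 17, 22, 23, 23, 28, 29, 38, 39]

Final merged array: [4, 7, 10, 17, 22, 23, 23, 28, 29, 38, 39]
Total comparisons: 10

The merged array is [4, 7, 10, 17, 22, 23, 23, 28, 29, 38, 39], requiring 10 comparisons. The merge step runs in O(n) time where n is the total number of elements.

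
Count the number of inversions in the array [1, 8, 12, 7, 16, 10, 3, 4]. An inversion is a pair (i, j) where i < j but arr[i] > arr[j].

Finding inversions in [1, 8, 12, 7, 16, 10, 3, 4]:

(1, 3): arr[1]=8 > arr[3]=7
(1, 6): arr[1]=8 > arr[6]=3
(1, 7): arr[1]=8 > arr[7]=4
(2, 3): arr[2]=12 > arr[3]=7
(2, 5): arr[2]=12 > arr[5]=10
(2, 6): arr[2]=12 > arr[6]=3
(2, 7): arr[2]=12 > arr[7]=4
(3, 6): arr[3]=7 > arr[6]=3
(3, 7): arr[3]=7 > arr[7]=4
(4, 5): arr[4]=16 > arr[5]=10
(4, 6): arr[4]=16 > arr[6]=3
(4, 7): arr[4]=16 > arr[7]=4
(5, 6): arr[5]=10 > arr[6]=3
(5, 7): arr[5]=10 > arr[7]=4

Total inversions: 14

The array has 14 inversion(s): (1,3), (1,6), (1,7), (2,3), (2,5), (2,6), (2,7), (3,6), (3,7), (4,5), (4,6), (4,7), (5,6), (5,7). Each pair (i,j) satisfies i < j and arr[i] > arr[j].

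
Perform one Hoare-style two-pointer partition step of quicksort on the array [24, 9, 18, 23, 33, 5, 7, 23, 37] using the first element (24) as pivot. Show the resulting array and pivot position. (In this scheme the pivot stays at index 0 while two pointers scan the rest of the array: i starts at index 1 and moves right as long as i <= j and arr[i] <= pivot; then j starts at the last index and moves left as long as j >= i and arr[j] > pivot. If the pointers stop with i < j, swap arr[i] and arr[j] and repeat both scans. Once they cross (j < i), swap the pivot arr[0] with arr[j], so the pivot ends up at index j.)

Hoare-style two-pointer partition with pivot = 24:

Initial array: [24, 9, 18, 23, 33, 5, 7, 23, 37]

Pointers start at i = 1, j = 8.
i stops at index 4 (arr[4]=33 > 24), j stops at index 7 (arr[7]=23 <= 24): swap arr[4] and arr[7], array becomes [24, 9, 18, 23, 23, 5, 7, 33, 37]
i ends at 7, j ends at 6: the pointers have crossed (j < i), so scanning stops.

Swap pivot arr[0] with arr[6] to place pivot at position 6: [7, 9, 18, 23, 23, 5, 24, 33, 37]
Pivot position: 6

After partitioning with pivot 24, the array becomes [7, 9, 18, 23, 23, 5, 24, 33, 37]. The pivot is placed at index 6. All elements to the left of the pivot are <= 24, and all elements to the right are > 24.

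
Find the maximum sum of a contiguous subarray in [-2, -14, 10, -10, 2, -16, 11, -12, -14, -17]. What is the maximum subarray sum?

Using Kadane's algorithm on [-2, -14, 10, -10, 2, -16, 11, -12, -14, -17]:

Scanning through the array:
Position 1 (value -14): max_ending_here = -14, max_so_far = -2
Position 2 (value 10): max_ending_here = 10, max_so_far = 10
Position 3 (value -10): max_ending_here = 0, max_so_far = 10
Position 4 (value 2): max_ending_here = 2, max_so_far = 10
Position 5 (value -16): max_ending_here = -14, max_so_far = 10
Position 6 (value 11): max_ending_here = 11, max_so_far = 11
Position 7 (value -12): max_ending_here = -1, max_so_far = 11
Position 8 (value -14): max_ending_here = -14, max_so_far = 11
Position 9 (value -17): max_ending_here = -17, max_so_far = 11

Maximum subarray: [11]
Maximum sum: 11

The maximum subarray is [11] with sum 11. This subarray runs from index 6 to index 6.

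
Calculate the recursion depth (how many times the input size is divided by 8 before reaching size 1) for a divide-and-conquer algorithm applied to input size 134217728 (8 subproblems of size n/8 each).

For divide and conquer with division factor 8:

Problem sizes at each level:
Level 0: 134217728
Level 1: 16777216
Level 2: 2097152
Level 3: 262144
Level 4: 32768
Level 5: 4096
Level 6: 512
Level 7: 64
Level 8: 8
Level 9: 1

The root is level 0 and the size-1 base case is level 9 (the tree spans levels 0 through 9, i.e. 10 levels counting the root), so the depth is the number of divisions: log_8(134217728) = 9

The recursion tree depth is log_8(134217728) = 9. At each level, the problem size is divided by 8, so it takes 9 divisions to reduce to a base case of size 1. The algorithm makes 8 recursive calls at each level.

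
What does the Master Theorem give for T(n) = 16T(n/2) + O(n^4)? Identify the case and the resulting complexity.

Master Theorem for T(n) = 16T(n/2) + O(n^4):

a = 16, b = 2, c = 4
log_b(a) = log_2(16) = 4.0000

Case 2: c = 4 = log_2(16) = 4.0000
T(n) = O(n^4 log n) = O(n^4 log n)

For T(n) = 16T(n/2) + O(n^4): log_2(16) = 4.0000. This is Case 2 of the Master Theorem (c = log_b(a), equal work at all levels), giving O(n^4 log n).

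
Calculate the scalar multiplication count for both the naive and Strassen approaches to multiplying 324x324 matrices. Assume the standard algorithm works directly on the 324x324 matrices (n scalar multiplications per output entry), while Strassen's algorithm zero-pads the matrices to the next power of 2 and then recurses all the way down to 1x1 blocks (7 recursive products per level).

Matrix multiplication for 324x324 matrices:

Strassen's algorithm requires power-of-2 dimensions. Pad 324x324 to 512x512 (next power of 2).

Standard algorithm: 324^3 = 34012224 multiplications
Strassen's algorithm: 7^(log2(512)) = 7^9 = 40353607 multiplications
Difference: 34012224 - 40353607 = -6341383 (Strassen uses MORE here due to padding overhead — for small or just-over-power-of-2 n, padding can outweigh the per-level savings)

Standard: 34012224 multiplications (324^3). Strassen: 40353607 multiplications (7^9, after padding to 512x512). Strassen reduces 8 recursive multiplications to 7 at each level.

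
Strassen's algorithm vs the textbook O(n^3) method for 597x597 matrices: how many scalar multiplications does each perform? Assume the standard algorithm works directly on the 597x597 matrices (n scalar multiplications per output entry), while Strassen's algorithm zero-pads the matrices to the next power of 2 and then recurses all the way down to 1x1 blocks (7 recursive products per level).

Matrix multiplication for 597x597 matrices:

Strassen's algorithm requires power-of-2 dimensions. Pad 597x597 to 1024x1024 (next power of 2).

Standard algorithm: 597^3 = 212776173 multiplications
Strassen's algorithm: 7^(log2(1024)) = 7^10 = 282475249 multiplications
Difference: 212776173 - 282475249 = -69699076 (Strassen uses MORE here due to padding overhead — for small or just-over-power-of-2 n, padding can outweigh the per-level savings)

Standard: 212776173 multiplications (597^3). Strassen: 282475249 multiplications (7^10, after padding to 1024x1024). Strassen reduces 8 recursive multiplications to 7 at each level.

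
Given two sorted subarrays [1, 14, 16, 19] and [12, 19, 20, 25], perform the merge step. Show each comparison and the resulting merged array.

Merging process:

Compare 1 vs 12: take 1 from left. Merged: [1]
Compare 14 vs 12: take 12 from right. Merged: [1, 12]
Compare 14 vs 19: take 14 from left. Merged: [1, 12, 14]
Compare 16 vs 19: take 16 from left. Merged: [1, 12, 14, 16]
Compare 19 vs 19: take 19 from left. Merged: [1, 12, 14, 16, 19]
Append remaining from right: [19, 20, 25]. Merged: [1, 12, 14, 16, 19, 19, 20, 25]

Final merged array: [1, 12, 14, 16, 19, 19, 20, 25]
Total comparisons: 5

The merged array is [1, 12, 14, 16, 19, 19, 20, 25], requiring 5 comparisons. The merge step runs in O(n) time where n is the total number of elements.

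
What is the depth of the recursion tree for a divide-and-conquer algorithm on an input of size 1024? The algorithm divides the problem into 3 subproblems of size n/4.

For divide and conquer with division factor 4:

Problem sizes at each level:
Level 0: 1024
Level 1: 256
Level 2: 64
Level 3: 16
Level 4: 4
Level 5: 1

The root is level 0 and the size-1 base case is level 5 (the tree spans levels 0 through 5, i.e. 6 levels counting the root), so the depth is the number of divisions: log_4(1024) = 5

The recursion tree depth is log_4(1024) = 5. At each level, the problem size is divided by 4, so it takes 5 divisions to reduce to a base case of size 1. The algorithm makes 3 recursive calls at each level.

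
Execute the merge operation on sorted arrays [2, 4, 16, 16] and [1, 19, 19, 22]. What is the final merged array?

Merging process:

Compare 2 vs 1: take 1 from right. Merged: [1]
Compare 2 vs 19: take 2 from left. Merged: [1, 2]
Compare 4 vs 19: take 4 from left. Merged: [1, 2, 4]
Compare 16 vs 19: take 16 from left. Merged: [1, 2, 4, 16]
Compare 16 vs 19: take 16 from left. Merged: [1, 2, 4, 16, 16]
Append remaining from right: [19, 19, 22]. Merged: [1, 2, 4, 16, 16, 19, 19, 22]

Final merged array: [1, 2, 4, 16, 16, 19, 19, 22]
Total comparisons: 5

The merged array is [1, 2, 4, 16, 16, 19, 19, 22], requiring 5 comparisons. The merge step runs in O(n) time where n is the total number of elements.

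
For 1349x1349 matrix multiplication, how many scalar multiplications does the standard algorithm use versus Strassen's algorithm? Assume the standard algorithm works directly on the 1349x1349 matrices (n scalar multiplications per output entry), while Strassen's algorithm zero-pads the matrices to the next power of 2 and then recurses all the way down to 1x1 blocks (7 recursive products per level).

Matrix multiplication for 1349x1349 matrices:

Strassen's algorithm requires power-of-2 dimensions. Pad 1349x1349 to 2048x2048 (next power of 2).

Standard algorithm: 1349^3 = 2454911549 multiplications
Strassen's algorithm: 7^(log2(2048)) = 7^11 = 1977326743 multiplications
Savings: 2454911549 - 1977326743 = 477584806 multiplications

Standard: 2454911549 multiplications (1349^3). Strassen: 1977326743 multiplications (7^11, after padding to 2048x2048). Strassen reduces 8 recursive multiplications to 7 at each level.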